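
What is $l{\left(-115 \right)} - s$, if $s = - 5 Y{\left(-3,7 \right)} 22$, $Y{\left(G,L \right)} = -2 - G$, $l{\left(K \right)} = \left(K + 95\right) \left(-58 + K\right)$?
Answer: $3570$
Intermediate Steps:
$l{\left(K \right)} = \left(-58 + K\right) \left(95 + K\right)$ ($l{\left(K \right)} = \left(95 + K\right) \left(-58 + K\right) = \left(-58 + K\right) \left(95 + K\right)$)
$s = -110$ ($s = - 5 \left(-2 - -3\right) 22 = - 5 \left(-2 + 3\right) 22 = \left(-5\right) 1 \cdot 22 = \left(-5\right) 22 = -110$)
$l{\left(-115 \right)} - s = \left(-5510 + \left(-115\right)^{2} + 37 \left(-115\right)\right) - -110 = \left(-5510 + 13225 - 4255\right) + 110 = 3460 + 110 = 3570$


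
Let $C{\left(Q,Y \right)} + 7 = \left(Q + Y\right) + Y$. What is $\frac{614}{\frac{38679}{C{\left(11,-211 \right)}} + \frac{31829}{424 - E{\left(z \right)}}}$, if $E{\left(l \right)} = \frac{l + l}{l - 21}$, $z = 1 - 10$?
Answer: $- \frac{543332284}{15360833} \approx -35.371$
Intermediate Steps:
$z = -9$ ($z = 1 - 10 = -9$)
$C{\left(Q,Y \right)} = -7 + Q + 2 Y$ ($C{\left(Q,Y \right)} = -7 + \left(\left(Q + Y\right) + Y\right) = -7 + \left(Q + 2 Y\right) = -7 + Q + 2 Y$)
$E{\left(l \right)} = \frac{2 l}{-21 + l}$
$\frac{614}{\frac{38679}{C{\left(11,-211 \right)}} + \frac{31829}{424 - E{\left(z \right)}}} = \frac{614}{\frac{38679}{-7 + 11 + 2 \left(-211\right)} + \frac{31829}{424 - 2 \left(-9\right) \frac{1}{-21 - 9}}} = \frac{614}{\frac{38679}{-7 + 11 - 422} + \frac{31829}{424 - 2 \left(-9\right) \frac{1}{-30}}} = \frac{614}{\frac{38679}{-418} + \frac{31829}{424 - 2 \left(-9\right) \left(- \frac{1}{30}\right)}} = \frac{614}{38679 \left(- \frac{1}{418}\right) + \frac{31829}{424 - \frac{3}{5}}} = \frac{614}{- \frac{38679}{418} + \frac{31829}{424 - \frac{3}{5}}} = \frac{614}{- \frac{38679}{418} + \frac{31829}{\frac{2117}{5}}} = \frac{614}{- \frac{38679}{418} + 31829 \cdot \frac{5}{2117}} = \frac{614}{- \frac{38679}{418} + \frac{159145}{2117}} = \frac{614}{- \frac{15360833}{884906}} = 614 \left(- \frac{884906}{15360833}\right) = - \frac{543332284}{15360833}$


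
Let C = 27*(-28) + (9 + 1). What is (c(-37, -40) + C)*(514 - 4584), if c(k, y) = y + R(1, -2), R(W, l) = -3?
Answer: 3211230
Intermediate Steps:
C = -746 (C = -756 + 10 = -746)
c(k, y) = -3 + y (c(k, y) = y - 3 = -3 + y)
(c(-37, -40) + C)*(514 - 4584) = ((-3 - 40) - 746)*(514 - 4584) = (-43 - 746)*(-4070) = -789*(-4070) = 3211230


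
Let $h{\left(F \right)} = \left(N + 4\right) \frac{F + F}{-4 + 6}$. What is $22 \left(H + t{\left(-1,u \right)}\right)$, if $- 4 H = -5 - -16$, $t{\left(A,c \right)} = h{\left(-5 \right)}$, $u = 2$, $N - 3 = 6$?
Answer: $- \frac{2981}{2} \approx -1490.5$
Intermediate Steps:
$N = 9$ ($N = 3 + 6 = 9$)
$h{\left(F \right)} = 13 F$ ($h{\left(F \right)} = \left(9 + 4\right) \frac{F + F}{-4 + 6} = 13 \frac{2 F}{2} = 13 \cdot 2 F \frac{1}{2} = 13 F$)
$t{\left(A,c \right)} = -65$ ($t{\left(A,c \right)} = 13 \left(-5\right) = -65$)
$H = - \frac{11}{4}$ ($H = - \frac{-5 - -16}{4} = - \frac{-5 + 16}{4} = \left(- \frac{1}{4}\right) 11 = - \frac{11}{4} \approx -2.75$)
$22 \left(H + t{\left(-1,u \right)}\right) = 22 \left(- \frac{11}{4} - 65\right) = 22 \left(- \frac{271}{4}\right) = - \frac{2981}{2}$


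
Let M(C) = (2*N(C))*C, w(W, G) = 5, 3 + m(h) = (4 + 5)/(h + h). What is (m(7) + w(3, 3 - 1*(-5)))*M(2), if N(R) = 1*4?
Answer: 296/7 ≈ 42.286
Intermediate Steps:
N(R) = 4
m(h) = -3 + 9/(2*h) (m(h) = -3 + (4 + 5)/(h + h) = -3 + 9/((2*h)) = -3 + 9*(1/(2*h)) = -3 + 9/(2*h))
M(C) = 8*C (M(C) = (2*4)*C = 8*C)
(m(7) + w(3, 3 - 1*(-5)))*M(2) = ((-3 + (9/2)/7) + 5)*(8*2) = ((-3 + (9/2)*(⅐)) + 5)*16 = ((-3 + 9/14) + 5)*16 = (-33/14 + 5)*16 = (37/14)*16 = 296/7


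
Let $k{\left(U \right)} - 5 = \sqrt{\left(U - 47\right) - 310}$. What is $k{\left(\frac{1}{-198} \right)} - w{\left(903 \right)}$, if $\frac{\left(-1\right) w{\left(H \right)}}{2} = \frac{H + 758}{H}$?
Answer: $\frac{7837}{903} + \frac{i \sqrt{1555114}}{66} \approx 8.6788 + 18.895 i$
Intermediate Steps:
$w{\left(H \right)} = - \frac{2 \left(758 + H\right)}{H}$ ($w{\left(H \right)} = - 2 \frac{H + 758}{H} = - 2 \frac{758 + H}{H} = - \frac{2 \left(758 + H\right)}{H}$)
$k{\left(U \right)} = 5 + \sqrt{-357 + U}$ ($k{\left(U \right)} = 5 + \sqrt{\left(U - 47\right) - 310} = 5 + \sqrt{\left(-47 + U\right) - 310} = 5 + \sqrt{-357 + U}$)
$k{\left(\frac{1}{-198} \right)} - w{\left(903 \right)} = \left(5 + \sqrt{-357 + \frac{1}{-198}}\right) - \left(-2 - \frac{1516}{903}\right) = \left(5 + \sqrt{-357 - \frac{1}{198}}\right) - \left(-2 - \frac{1516}{903}\right) = \left(5 + \sqrt{- \frac{70687}{198}}\right) - \left(-2 - \frac{1516}{903}\right) = \left(5 + \frac{i \sqrt{1555114}}{66}\right) - - \frac{3322}{903} = \left(5 + \frac{i \sqrt{1555114}}{66}\right) + \frac{3322}{903} = \frac{7837}{903} + \frac{i \sqrt{1555114}}{66}$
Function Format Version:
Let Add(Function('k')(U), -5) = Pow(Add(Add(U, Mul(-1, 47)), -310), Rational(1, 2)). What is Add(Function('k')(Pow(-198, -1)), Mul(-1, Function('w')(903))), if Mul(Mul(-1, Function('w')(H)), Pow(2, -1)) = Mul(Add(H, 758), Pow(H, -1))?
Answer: Add(Rational(7837, 903), Mul(Rational(1, 66), I, Pow(1555114, Rational(1, 2)))) ≈ Add(8.6788, Mul(18.895, I))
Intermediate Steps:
Function('w')(H) = Mul(-2, Pow(H, -1), Add(758, H)) (Function('w')(H) = Mul(-2, Mul(Add(H, 758), Pow(H, -1))) = Mul(-2, Mul(Add(758, H), Pow(H, -1))) = Mul(-2, Mul(Pow(H, -1), Add(758, H))) = Mul(-2, Pow(H, -1), Add(758, H)))
Function('k')(U) = Add(5, Pow(Add(-357, U), Rational(1, 2))) (Function('k')(U) = Add(5, Pow(Add(Add(U, Mul(-1, 47)), -310), Rational(1, 2))) = Add(5, Pow(Add(Add(U, -47), -310), Rational(1, 2))) = Add(5, Pow(Add(Add(-47, U), -310), Rational(1, 2))) = Add(5, Pow(Add(-357, U), Rational(1, 2))))
Add(Function('k')(Pow(-198, -1)), Mul(-1, Function('w')(903))) = Add(Add(5, Pow(Add(-357, Pow(-198, -1)), Rational(1, 2))), Mul(-1, Add(-2, Mul(-1516, Pow(903, -1))))) = Add(Add(5, Pow(Add(-357, Rational(-1, 198)), Rational(1, 2))), Mul(-1, Add(-2, Mul(-1516, Rational(1, 903))))) = Add(Add(5, Pow(Rational(-70687, 198), Rational(1, 2))), Mul(-1, Add(-2, Rational(-1516, 903)))) = Add(Add(5, Mul(Rational(1, 66), I, Pow(1555114, Rational(1, 2)))), Mul(-1, Rational(-3322, 903))) = Add(Add(5, Mul(Rational(1, 66), I, Pow(1555114, Rational(1, 2)))), Rational(3322, 903)) = Add(Rational(7837, 903), Mul(Rational(1, 66), I, Pow(1555114, Rational(1, 2))))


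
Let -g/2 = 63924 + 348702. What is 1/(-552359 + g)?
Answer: -1/1377611 ≈ -7.2589e-7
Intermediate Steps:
g = -825252 (g = -2*(63924 + 348702) = -2*412626 = -825252)
1/(-552359 + g) = 1/(-552359 - 825252) = 1/(-1377611) = -1/1377611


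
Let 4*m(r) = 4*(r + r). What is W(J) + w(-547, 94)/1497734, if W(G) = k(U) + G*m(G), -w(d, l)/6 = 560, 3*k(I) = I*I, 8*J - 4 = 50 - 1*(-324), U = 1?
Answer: 11465254991/2567544 ≈ 4465.5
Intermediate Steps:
m(r) = 2*r (m(r) = (4*(r + r))/4 = (4*(2*r))/4 = (8*r)/4 = 2*r)
J = 189/4 (J = ½ + (50 - 1*(-324))/8 = ½ + (50 + 324)/8 = ½ + (⅛)*374 = ½ + 187/4 = 189/4 ≈ 47.250)
k(I) = I²/3 (k(I) = (I*I)/3 = I²/3)
w(d, l) = -3360 (w(d, l) = -6*560 = -3360)
W(G) = ⅓ + 2*G² (W(G) = (⅓)*1² + G*(2*G) = (⅓)*1 + 2*G² = ⅓ + 2*G²)
W(J) + w(-547, 94)/1497734 = (⅓ + 2*(189/4)²) - 3360/1497734 = (⅓ + 2*(35721/16)) - 3360*1/1497734 = (⅓ + 35721/8) - 240/106981 = 107171/24 - 240/106981 = 11465254991/2567544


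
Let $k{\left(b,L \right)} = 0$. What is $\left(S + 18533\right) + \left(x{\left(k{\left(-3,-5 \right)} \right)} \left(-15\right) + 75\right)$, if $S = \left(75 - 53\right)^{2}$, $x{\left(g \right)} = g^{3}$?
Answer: $19092$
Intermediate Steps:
$S = 484$ ($S = 22^{2} = 484$)
$\left(S + 18533\right) + \left(x{\left(k{\left(-3,-5 \right)} \right)} \left(-15\right) + 75\right) = \left(484 + 18533\right) + \left(0^{3} \left(-15\right) + 75\right) = 19017 + \left(0 \left(-15\right) + 75\right) = 19017 + \left(0 + 75\right) = 19017 + 75 = 19092$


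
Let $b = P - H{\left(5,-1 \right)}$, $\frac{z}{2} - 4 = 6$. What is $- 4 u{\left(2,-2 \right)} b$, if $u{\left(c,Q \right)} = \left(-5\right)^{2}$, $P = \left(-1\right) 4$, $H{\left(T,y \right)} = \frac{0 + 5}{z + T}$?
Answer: $420$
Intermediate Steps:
$z = 20$ ($z = 8 + 2 \cdot 6 = 8 + 12 = 20$)
$H{\left(T,y \right)} = \frac{5}{20 + T}$ ($H{\left(T,y \right)} = \frac{0 + 5}{20 + T} = \frac{5}{20 + T}$)
$P = -4$
$u{\left(c,Q \right)} = 25$
$b = - \frac{21}{5}$ ($b = -4 - \frac{5}{20 + 5} = -4 - \frac{5}{25} = -4 - 5 \cdot \frac{1}{25} = -4 - \frac{1}{5} = - \frac{21}{5} \approx -4.2$)
$- 4 u{\left(2,-2 \right)} b = \left(-4\right) 25 \left(- \frac{21}{5}\right) = \left(-100\right) \left(- \frac{21}{5}\right) = 420$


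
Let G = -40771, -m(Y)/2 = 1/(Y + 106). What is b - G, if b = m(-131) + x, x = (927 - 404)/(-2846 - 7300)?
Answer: 10341571367/253650 ≈ 40771.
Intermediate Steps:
m(Y) = -2/(106 + Y) (m(Y) = -2/(Y + 106) = -2/(106 + Y))
x = -523/10146 (x = 523/(-10146) = 523*(-1/10146) = -523/10146 ≈ -0.051547)
b = 7217/253650 (b = -2/(106 - 131) - 523/10146 = -2/(-25) - 523/10146 = -2*(-1/25) - 523/10146 = 2/25 - 523/10146 = 7217/253650 ≈ 0.028453)
b - G = 7217/253650 - 1*(-40771) = 7217/253650 + 40771 = 10341571367/253650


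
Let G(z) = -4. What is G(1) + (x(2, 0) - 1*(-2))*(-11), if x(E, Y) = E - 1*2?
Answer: -26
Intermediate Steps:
x(E, Y) = -2 + E (x(E, Y) = E - 2 = -2 + E)
G(1) + (x(2, 0) - 1*(-2))*(-11) = -4 + ((-2 + 2) - 1*(-2))*(-11) = -4 + (0 + 2)*(-11) = -4 + 2*(-11) = -4 - 22 = -26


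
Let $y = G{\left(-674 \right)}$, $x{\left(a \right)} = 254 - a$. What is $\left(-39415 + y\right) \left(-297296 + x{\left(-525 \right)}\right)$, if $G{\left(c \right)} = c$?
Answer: $11887070013$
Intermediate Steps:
$y = -674$
$\left(-39415 + y\right) \left(-297296 + x{\left(-525 \right)}\right) = \left(-39415 - 674\right) \left(-297296 + \left(254 - -525\right)\right) = - 40089 \left(-297296 + \left(254 + 525\right)\right) = - 40089 \left(-297296 + 779\right) = \left(-40089\right) \left(-296517\right) = 11887070013$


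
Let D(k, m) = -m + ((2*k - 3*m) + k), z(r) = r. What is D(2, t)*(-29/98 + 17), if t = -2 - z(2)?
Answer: 18007/49 ≈ 367.49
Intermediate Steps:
t = -4 (t = -2 - 1*2 = -2 - 2 = -4)
D(k, m) = -4*m + 3*k (D(k, m) = -m + ((-3*m + 2*k) + k) = -m + (-3*m + 3*k) = -4*m + 3*k)
D(2, t)*(-29/98 + 17) = (-4*(-4) + 3*2)*(-29/98 + 17) = (16 + 6)*(-29*1/98 + 17) = 22*(-29/98 + 17) = 22*(1637/98) = 18007/49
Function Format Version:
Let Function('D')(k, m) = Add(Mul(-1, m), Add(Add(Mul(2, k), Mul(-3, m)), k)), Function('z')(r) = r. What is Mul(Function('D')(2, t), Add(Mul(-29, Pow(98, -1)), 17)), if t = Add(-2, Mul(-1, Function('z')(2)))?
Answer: Rational(18007, 49) ≈ 367.49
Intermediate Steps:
t = -4 (t = Add(-2, Mul(-1, 2)) = Add(-2, -2) = -4)
Function('D')(k, m) = Add(Mul(-4, m), Mul(3, k)) (Function('D')(k, m) = Add(Mul(-1, m), Add(Add(Mul(-3, m), Mul(2, k)), k)) = Add(Mul(-1, m), Add(Mul(-3, m), Mul(3, k))) = Add(Mul(-4, m), Mul(3, k)))
Mul(Function('D')(2, t), Add(Mul(-29, Pow(98, -1)), 17)) = Mul(Add(Mul(-4, -4), Mul(3, 2)), Add(Mul(-29, Pow(98, -1)), 17)) = Mul(Add(16, 6), Add(Mul(-29, Rational(1, 98)), 17)) = Mul(22, Add(Rational(-29, 98), 17)) = Mul(22, Rational(1637, 98)) = Rational(18007, 49)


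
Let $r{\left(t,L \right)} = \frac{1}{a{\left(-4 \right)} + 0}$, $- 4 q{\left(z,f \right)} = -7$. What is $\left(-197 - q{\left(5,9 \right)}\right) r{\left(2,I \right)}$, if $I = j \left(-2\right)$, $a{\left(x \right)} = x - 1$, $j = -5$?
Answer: $\frac{159}{4} \approx 39.75$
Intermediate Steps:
$q{\left(z,f \right)} = \frac{7}{4}$ ($q{\left(z,f \right)} = \left(- \frac{1}{4}\right) \left(-7\right) = \frac{7}{4}$)
$a{\left(x \right)} = -1 + x$
$I = 10$ ($I = \left(-5\right) \left(-2\right) = 10$)
$r{\left(t,L \right)} = - \frac{1}{5}$ ($r{\left(t,L \right)} = \frac{1}{\left(-1 - 4\right) + 0} = \frac{1}{-5 + 0} = \frac{1}{-5} = - \frac{1}{5}$)
$\left(-197 - q{\left(5,9 \right)}\right) r{\left(2,I \right)} = \left(-197 - \frac{7}{4}\right) \left(- \frac{1}{5}\right) = \left(- \frac{795}{4}\right) \left(- \frac{1}{5}\right) = \frac{159}{4}$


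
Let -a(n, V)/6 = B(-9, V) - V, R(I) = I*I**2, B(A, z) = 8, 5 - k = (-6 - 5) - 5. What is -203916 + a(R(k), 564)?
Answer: -200580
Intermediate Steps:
k = 21 (k = 5 - ((-6 - 5) - 5) = 5 - (-11 - 5) = 5 - 1*(-16) = 5 + 16 = 21)
R(I) = I**3
a(n, V) = -48 + 6*V (a(n, V) = -6*(8 - V) = -48 + 6*V)
-203916 + a(R(k), 564) = -203916 + (-48 + 6*564) = -203916 + (-48 + 3384) = -203916 + 3336 = -200580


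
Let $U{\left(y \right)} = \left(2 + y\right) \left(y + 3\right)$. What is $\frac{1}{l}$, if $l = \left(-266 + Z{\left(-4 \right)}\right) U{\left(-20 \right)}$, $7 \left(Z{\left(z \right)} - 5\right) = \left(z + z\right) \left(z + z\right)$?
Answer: $- \frac{7}{539478} \approx -1.2976 \cdot 10^{-5}$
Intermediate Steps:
$U{\left(y \right)} = \left(2 + y\right) \left(3 + y\right)$
$Z{\left(z \right)} = 5 + \frac{4 z^{2}}{7}$ ($Z{\left(z \right)} = 5 + \frac{\left(z + z\right) \left(z + z\right)}{7} = 5 + \frac{2 z 2 z}{7} = 5 + \frac{4 z^{2}}{7}$)
$l = - \frac{539478}{7}$ ($l = \left(-266 + \left(5 + \frac{4 \left(-4\right)^{2}}{7}\right)\right) \left(6 + \left(-20\right)^{2} + 5 \left(-20\right)\right) = \left(-266 + \left(5 + \frac{4}{7} \cdot 16\right)\right) \left(6 + 400 - 100\right) = \left(-266 + \left(5 + \frac{64}{7}\right)\right) 306 = \left(-266 + \frac{99}{7}\right) 306 = \left(- \frac{1763}{7}\right) 306 = - \frac{539478}{7} \approx -77068.0$)
$\frac{1}{l} = \frac{1}{- \frac{539478}{7}} = - \frac{7}{539478}$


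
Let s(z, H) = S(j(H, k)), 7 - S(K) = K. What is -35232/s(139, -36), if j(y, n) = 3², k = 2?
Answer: 17616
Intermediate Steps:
j(y, n) = 9
S(K) = 7 - K
s(z, H) = -2 (s(z, H) = 7 - 1*9 = 7 - 9 = -2)
-35232/s(139, -36) = -35232/(-2) = -35232*(-½) = 17616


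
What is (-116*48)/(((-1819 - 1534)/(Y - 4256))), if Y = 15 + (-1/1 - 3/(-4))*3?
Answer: -23618064/3353 ≈ -7043.9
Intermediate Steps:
Y = 57/4 (Y = 15 + (-1*1 - 3*(-¼))*3 = 15 + (-1 + ¾)*3 = 15 - ¼*3 = 15 - ¾ = 57/4 ≈ 14.250)
(-116*48)/(((-1819 - 1534)/(Y - 4256))) = (-116*48)/(((-1819 - 1534)/(57/4 - 4256))) = -5568/((-3353/(-16967/4))) = -5568/((-3353*(-4/16967))) = -5568/13412/16967 = -5568*16967/13412 = -23618064/3353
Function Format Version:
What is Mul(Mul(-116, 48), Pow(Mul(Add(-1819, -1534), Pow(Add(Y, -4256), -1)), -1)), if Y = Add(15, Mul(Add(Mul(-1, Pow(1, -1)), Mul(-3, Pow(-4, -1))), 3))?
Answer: Rational(-23618064, 3353) ≈ -7043.9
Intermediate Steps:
Y = Rational(57, 4) (Y = Add(15, Mul(Add(Mul(-1, 1), Mul(-3, Rational(-1, 4))), 3)) = Add(15, Mul(Add(-1, Rational(3, 4)), 3)) = Add(15, Mul(Rational(-1, 4), 3)) = Add(15, Rational(-3, 4)) = Rational(57, 4) ≈ 14.250)
Mul(Mul(-116, 48), Pow(Mul(Add(-1819, -1534), Pow(Add(Y, -4256), -1)), -1)) = Mul(Mul(-116, 48), Pow(Mul(Add(-1819, -1534), Pow(Add(Rational(57, 4), -4256), -1)), -1)) = Mul(-5568, Pow(Mul(-3353, Pow(Rational(-16967, 4), -1)), -1)) = Mul(-5568, Pow(Mul(-3353, Rational(-4, 16967)), -1)) = Mul(-5568, Pow(Rational(13412, 16967), -1)) = Mul(-5568, Rational(16967, 13412)) = Rational(-23618064, 3353)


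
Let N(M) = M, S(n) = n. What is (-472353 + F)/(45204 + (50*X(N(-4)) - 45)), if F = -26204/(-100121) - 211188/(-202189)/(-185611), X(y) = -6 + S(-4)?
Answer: -1774814020559081127559/167801333453423468981 ≈ -10.577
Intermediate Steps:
X(y) = -10 (X(y) = -6 - 4 = -10)
F = 983375734605968/3757391196699959 (F = -26204*(-1/100121) - 211188*(-1/202189)*(-1/185611) = 26204/100121 + (211188/202189)*(-1/185611) = 26204/100121 - 211188/37528502479 = 983375734605968/3757391196699959 ≈ 0.26172)
(-472353 + F)/(45204 + (50*X(N(-4)) - 45)) = (-472353 + 983375734605968/3757391196699959)/(45204 + (50*(-10) - 45)) = -1774814020559081127559/(3757391196699959*(45204 + (-500 - 45))) = -1774814020559081127559/(3757391196699959*(45204 - 545)) = -1774814020559081127559/3757391196699959/44659 = -1774814020559081127559/3757391196699959*1/44659 = -1774814020559081127559/167801333453423468981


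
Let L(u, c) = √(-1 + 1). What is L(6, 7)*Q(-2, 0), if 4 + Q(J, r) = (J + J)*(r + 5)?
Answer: 0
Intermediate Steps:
L(u, c) = 0 (L(u, c) = √0 = 0)
Q(J, r) = -4 + 2*J*(5 + r) (Q(J, r) = -4 + (J + J)*(r + 5) = -4 + (2*J)*(5 + r) = -4 + 2*J*(5 + r))
L(6, 7)*Q(-2, 0) = 0*(-4 + 10*(-2) + 2*(-2)*0) = 0*(-4 - 20 + 0) = 0*(-24) = 0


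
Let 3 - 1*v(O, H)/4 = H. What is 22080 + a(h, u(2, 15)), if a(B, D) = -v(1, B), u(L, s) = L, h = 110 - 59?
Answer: 22272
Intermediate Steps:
h = 51
v(O, H) = 12 - 4*H
a(B, D) = -12 + 4*B (a(B, D) = -(12 - 4*B) = -12 + 4*B)
22080 + a(h, u(2, 15)) = 22080 + (-12 + 4*51) = 22080 + (-12 + 204) = 22080 + 192 = 22272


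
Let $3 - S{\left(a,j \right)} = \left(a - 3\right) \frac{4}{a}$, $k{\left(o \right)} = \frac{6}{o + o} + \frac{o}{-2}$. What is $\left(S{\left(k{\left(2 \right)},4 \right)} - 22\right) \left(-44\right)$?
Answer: $-44$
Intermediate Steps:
$k{\left(o \right)} = \frac{3}{o} - \frac{o}{2}$ ($k{\left(o \right)} = \frac{6}{2 o} + o \left(- \frac{1}{2}\right) = 6 \frac{1}{2 o} - \frac{o}{2} = \frac{3}{o} - \frac{o}{2}$)
$S{\left(a,j \right)} = 3 - \frac{4 \left(-3 + a\right)}{a}$ ($S{\left(a,j \right)} = 3 - \left(a - 3\right) \frac{4}{a} = 3 - \left(-3 + a\right) \frac{4}{a} = 3 - \frac{4 \left(-3 + a\right)}{a}$)
$\left(S{\left(k{\left(2 \right)},4 \right)} - 22\right) \left(-44\right) = \left(\frac{12 - \left(\frac{3}{2} - 1\right)}{\frac{3}{2} - 1} - 22\right) \left(-44\right) = \left(\frac{1}{\frac{1}{2}} \left(12 - \frac{1}{2}\right) - 22\right) \left(-44\right) = \left(2 \left(12 - \frac{1}{2}\right) - 22\right) \left(-44\right) = \left(2 \cdot \frac{23}{2} - 22\right) \left(-44\right) = \left(23 - 22\right) \left(-44\right) = 1 \left(-44\right) = -44$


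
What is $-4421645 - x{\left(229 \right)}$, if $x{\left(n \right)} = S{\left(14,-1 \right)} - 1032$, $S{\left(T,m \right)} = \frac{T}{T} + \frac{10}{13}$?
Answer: $- \frac{57467992}{13} \approx -4.4206 \cdot 10^{6}$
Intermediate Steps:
$S{\left(T,m \right)} = \frac{23}{13}$ ($S{\left(T,m \right)} = 1 + 10 \cdot \frac{1}{13} = 1 + \frac{10}{13} = \frac{23}{13}$)
$x{\left(n \right)} = - \frac{13393}{13}$ ($x{\left(n \right)} = \frac{23}{13} - 1032 = - \frac{13393}{13}$)
$-4421645 - x{\left(229 \right)} = -4421645 - - \frac{13393}{13} = -4421645 + \frac{13393}{13} = - \frac{57467992}{13}$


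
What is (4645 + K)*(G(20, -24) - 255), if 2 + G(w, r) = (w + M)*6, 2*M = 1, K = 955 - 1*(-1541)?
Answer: -956894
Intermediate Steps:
K = 2496 (K = 955 + 1541 = 2496)
M = ½ (M = (½)*1 = ½ ≈ 0.50000)
G(w, r) = 1 + 6*w (G(w, r) = -2 + (w + ½)*6 = -2 + (½ + w)*6 = -2 + (3 + 6*w) = 1 + 6*w)
(4645 + K)*(G(20, -24) - 255) = (4645 + 2496)*((1 + 6*20) - 255) = 7141*((1 + 120) - 255) = 7141*(121 - 255) = 7141*(-134) = -956894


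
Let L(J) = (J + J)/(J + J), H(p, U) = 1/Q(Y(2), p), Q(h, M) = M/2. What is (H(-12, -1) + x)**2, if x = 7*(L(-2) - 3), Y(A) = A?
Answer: 7225/36 ≈ 200.69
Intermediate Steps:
Q(h, M) = M/2 (Q(h, M) = M*(1/2) = M/2)
H(p, U) = 2/p (H(p, U) = 1/(p/2) = 2/p)
L(J) = 1 (L(J) = (2*J)/((2*J)) = (2*J)*(1/(2*J)) = 1)
x = -14 (x = 7*(1 - 3) = 7*(-2) = -14)
(H(-12, -1) + x)**2 = (2/(-12) - 14)**2 = (2*(-1/12) - 14)**2 = (-1/6 - 14)**2 = (-85/6)**2 = 7225/36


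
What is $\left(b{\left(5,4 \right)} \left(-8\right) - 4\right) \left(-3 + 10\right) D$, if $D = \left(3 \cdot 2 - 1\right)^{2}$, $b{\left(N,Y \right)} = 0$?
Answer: $-700$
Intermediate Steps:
$D = 25$ ($D = \left(6 - 1\right)^{2} = 5^{2} = 25$)
$\left(b{\left(5,4 \right)} \left(-8\right) - 4\right) \left(-3 + 10\right) D = \left(0 \left(-8\right) - 4\right) \left(-3 + 10\right) 25 = \left(0 - 4\right) 7 \cdot 25 = \left(-4\right) 175 = -700$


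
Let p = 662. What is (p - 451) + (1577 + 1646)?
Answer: 3434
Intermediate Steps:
(p - 451) + (1577 + 1646) = (662 - 451) + (1577 + 1646) = 211 + 3223 = 3434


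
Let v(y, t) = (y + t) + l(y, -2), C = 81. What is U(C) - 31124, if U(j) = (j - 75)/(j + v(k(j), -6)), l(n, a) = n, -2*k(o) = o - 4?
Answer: -31127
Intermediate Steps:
k(o) = 2 - o/2 (k(o) = -(o - 4)/2 = -(-4 + o)/2 = 2 - o/2)
v(y, t) = t + 2*y (v(y, t) = (y + t) + y = (t + y) + y = t + 2*y)
U(j) = 75/2 - j/2 (U(j) = (j - 75)/(j + (-6 + 2*(2 - j/2))) = (-75 + j)/(j + (-6 + (4 - j))) = (-75 + j)/(j + (-2 - j)) = (-75 + j)/(-2) = (-75 + j)*(-½) = 75/2 - j/2)
U(C) - 31124 = (75/2 - ½*81) - 31124 = (75/2 - 81/2) - 31124 = -3 - 31124 = -31127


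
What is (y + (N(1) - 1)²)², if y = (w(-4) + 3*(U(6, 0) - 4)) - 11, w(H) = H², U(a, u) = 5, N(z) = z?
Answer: 64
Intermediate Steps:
y = 8 (y = ((-4)² + 3*(5 - 4)) - 11 = (16 + 3*1) - 11 = (16 + 3) - 11 = 19 - 11 = 8)
(y + (N(1) - 1)²)² = (8 + (1 - 1)²)² = (8 + 0²)² = (8 + 0)² = 8² = 64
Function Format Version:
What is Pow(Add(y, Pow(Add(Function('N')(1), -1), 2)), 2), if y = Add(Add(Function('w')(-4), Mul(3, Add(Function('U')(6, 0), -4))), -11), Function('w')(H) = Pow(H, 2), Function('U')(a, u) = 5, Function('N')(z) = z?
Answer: 64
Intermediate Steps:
y = 8 (y = Add(Add(Pow(-4, 2), Mul(3, Add(5, -4))), -11) = Add(Add(16, Mul(3, 1)), -11) = Add(Add(16, 3), -11) = Add(19, -11) = 8)
Pow(Add(y, Pow(Add(Function('N')(1), -1), 2)), 2) = Pow(Add(8, Pow(Add(1, -1), 2)), 2) = Pow(Add(8, Pow(0, 2)), 2) = Pow(Add(8, 0), 2) = Pow(8, 2) = 64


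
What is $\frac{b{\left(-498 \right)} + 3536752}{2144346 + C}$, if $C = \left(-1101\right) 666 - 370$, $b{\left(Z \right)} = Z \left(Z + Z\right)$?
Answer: $\frac{403276}{141071} \approx 2.8587$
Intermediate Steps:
$b{\left(Z \right)} = 2 Z^{2}$ ($b{\left(Z \right)} = Z 2 Z = 2 Z^{2}$)
$C = -733636$ ($C = -733266 - 370 = -733636$)
$\frac{b{\left(-498 \right)} + 3536752}{2144346 + C} = \frac{2 \left(-498\right)^{2} + 3536752}{2144346 - 733636} = \frac{2 \cdot 248004 + 3536752}{1410710} = \left(496008 + 3536752\right) \frac{1}{1410710} = 4032760 \cdot \frac{1}{1410710} = \frac{403276}{141071}$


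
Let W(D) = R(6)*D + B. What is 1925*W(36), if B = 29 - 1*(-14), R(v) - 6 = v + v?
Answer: 1330175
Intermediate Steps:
R(v) = 6 + 2*v (R(v) = 6 + (v + v) = 6 + 2*v)
B = 43 (B = 29 + 14 = 43)
W(D) = 43 + 18*D (W(D) = (6 + 2*6)*D + 43 = (6 + 12)*D + 43 = 18*D + 43 = 43 + 18*D)
1925*W(36) = 1925*(43 + 18*36) = 1925*(43 + 648) = 1925*691 = 1330175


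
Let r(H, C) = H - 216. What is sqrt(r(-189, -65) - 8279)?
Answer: 2*I*sqrt(2171) ≈ 93.188*I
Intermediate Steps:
r(H, C) = -216 + H
sqrt(r(-189, -65) - 8279) = sqrt((-216 - 189) - 8279) = sqrt(-405 - 8279) = sqrt(-8684) = 2*I*sqrt(2171)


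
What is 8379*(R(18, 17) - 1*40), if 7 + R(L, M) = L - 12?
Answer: -343539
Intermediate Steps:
R(L, M) = -19 + L (R(L, M) = -7 + (L - 12) = -7 + (-12 + L) = -19 + L)
8379*(R(18, 17) - 1*40) = 8379*((-19 + 18) - 1*40) = 8379*(-1 - 40) = 8379*(-41) = -343539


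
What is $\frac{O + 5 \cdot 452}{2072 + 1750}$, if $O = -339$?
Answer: $\frac{1921}{3822} \approx 0.50262$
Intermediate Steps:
$\frac{O + 5 \cdot 452}{2072 + 1750} = \frac{-339 + 5 \cdot 452}{2072 + 1750} = \frac{-339 + 2260}{3822} = 1921 \cdot \frac{1}{3822} = \frac{1921}{3822}$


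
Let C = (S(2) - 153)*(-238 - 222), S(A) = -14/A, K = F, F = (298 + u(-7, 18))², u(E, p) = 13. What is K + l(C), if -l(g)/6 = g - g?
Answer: 96721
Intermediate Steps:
F = 96721 (F = (298 + 13)² = 311² = 96721)
K = 96721
C = 73600 (C = (-14/2 - 153)*(-238 - 222) = (-14*½ - 153)*(-460) = (-7 - 153)*(-460) = -160*(-460) = 73600)
l(g) = 0 (l(g) = -6*(g - g) = -6*0 = 0)
K + l(C) = 96721 + 0 = 96721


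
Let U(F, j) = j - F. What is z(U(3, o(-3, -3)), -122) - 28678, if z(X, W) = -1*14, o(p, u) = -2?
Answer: -28692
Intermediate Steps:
z(X, W) = -14
z(U(3, o(-3, -3)), -122) - 28678 = -14 - 28678 = -28692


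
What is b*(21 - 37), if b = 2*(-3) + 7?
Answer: -16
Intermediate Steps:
b = 1 (b = -6 + 7 = 1)
b*(21 - 37) = 1*(21 - 37) = 1*(-16) = -16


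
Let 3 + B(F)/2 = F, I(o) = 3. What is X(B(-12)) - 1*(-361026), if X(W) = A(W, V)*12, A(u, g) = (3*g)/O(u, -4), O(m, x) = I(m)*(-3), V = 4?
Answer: 361010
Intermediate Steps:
O(m, x) = -9 (O(m, x) = 3*(-3) = -9)
B(F) = -6 + 2*F
A(u, g) = -g/3 (A(u, g) = (3*g)/(-9) = (3*g)*(-⅑) = -g/3)
X(W) = -16 (X(W) = -⅓*4*12 = -4/3*12 = -16)
X(B(-12)) - 1*(-361026) = -16 - 1*(-361026) = -16 + 361026 = 361010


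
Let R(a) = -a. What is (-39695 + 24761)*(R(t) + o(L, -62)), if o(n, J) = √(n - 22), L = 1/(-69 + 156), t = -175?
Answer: -2613450 - 4978*I*√166431/29 ≈ -2.6134e+6 - 70028.0*I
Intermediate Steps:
L = 1/87 ≈ 0.011494
o(n, J) = √(-22 + n)
(-39695 + 24761)*(R(t) + o(L, -62)) = (-39695 + 24761)*(-1*(-175) + √(-22 + 1/87)) = -14934*(175 + √(-1913/87)) = -14934*(175 + I*√166431/87) = -2613450 - 4978*I*√166431/29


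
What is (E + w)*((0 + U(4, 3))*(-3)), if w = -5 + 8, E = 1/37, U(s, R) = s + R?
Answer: -2352/37 ≈ -63.568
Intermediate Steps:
U(s, R) = R + s
E = 1/37 ≈ 0.027027
w = 3
(E + w)*((0 + U(4, 3))*(-3)) = (1/37 + 3)*((0 + (3 + 4))*(-3)) = 112*((0 + 7)*(-3))/37 = 112*(7*(-3))/37 = (112/37)*(-21) = -2352/37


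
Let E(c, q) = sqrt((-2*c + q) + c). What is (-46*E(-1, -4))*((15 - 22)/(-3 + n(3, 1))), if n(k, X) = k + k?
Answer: 322*I*sqrt(3)/3 ≈ 185.91*I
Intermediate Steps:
n(k, X) = 2*k
E(c, q) = sqrt(q - c) (E(c, q) = sqrt((q - 2*c) + c) = sqrt(q - c))
(-46*E(-1, -4))*((15 - 22)/(-3 + n(3, 1))) = (-46*sqrt(-4 - 1*(-1)))*((15 - 22)/(-3 + 2*3)) = (-46*sqrt(-4 + 1))*(-7/(-3 + 6)) = (-46*I*sqrt(3))*(-7/3) = (-46*I*sqrt(3))*(-7*1/3) = -46*I*sqrt(3)*(-7/3) = 322*I*sqrt(3)/3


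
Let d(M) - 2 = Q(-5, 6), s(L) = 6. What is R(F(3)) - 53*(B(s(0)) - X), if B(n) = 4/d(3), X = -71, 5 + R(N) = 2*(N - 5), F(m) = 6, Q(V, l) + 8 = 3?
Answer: -11086/3 ≈ -3695.3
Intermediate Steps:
Q(V, l) = -5 (Q(V, l) = -8 + 3 = -5)
R(N) = -15 + 2*N (R(N) = -5 + 2*(N - 5) = -5 + 2*(-5 + N) = -5 + (-10 + 2*N) = -15 + 2*N)
d(M) = -3 (d(M) = 2 - 5 = -3)
B(n) = -4/3 (B(n) = 4/(-3) = 4*(-⅓) = -4/3)
R(F(3)) - 53*(B(s(0)) - X) = (-15 + 2*6) - 53*(-4/3 - 1*(-71)) = (-15 + 12) - 53*(-4/3 + 71) = -3 - 53*209/3 = -3 - 11077/3 = -11086/3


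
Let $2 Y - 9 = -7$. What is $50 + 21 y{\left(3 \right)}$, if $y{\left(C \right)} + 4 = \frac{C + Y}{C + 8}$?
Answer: $- \frac{290}{11} \approx -26.364$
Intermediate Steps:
$Y = 1$ ($Y = \frac{9}{2} + \frac{1}{2} \left(-7\right) = \frac{9}{2} - \frac{7}{2} = 1$)
$y{\left(C \right)} = -4 + \frac{1 + C}{8 + C}$ ($y{\left(C \right)} = -4 + \frac{C + 1}{C + 8} = -4 + \frac{1 + C}{8 + C}$)
$50 + 21 y{\left(3 \right)} = 50 + 21 \frac{-31 - 9}{8 + 3} = 50 + 21 \frac{-31 - 9}{11} = 50 + 21 \cdot \frac{1}{11} \left(-40\right) = 50 + 21 \left(- \frac{40}{11}\right) = 50 - \frac{840}{11} = - \frac{290}{11}$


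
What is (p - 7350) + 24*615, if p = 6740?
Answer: 14150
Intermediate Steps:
(p - 7350) + 24*615 = (6740 - 7350) + 24*615 = -610 + 14760 = 14150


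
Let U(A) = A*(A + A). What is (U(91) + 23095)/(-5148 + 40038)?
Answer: 13219/11630 ≈ 1.1366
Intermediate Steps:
U(A) = 2*A² (U(A) = A*(2*A) = 2*A²)
(U(91) + 23095)/(-5148 + 40038) = (2*91² + 23095)/(-5148 + 40038) = (2*8281 + 23095)/34890 = (16562 + 23095)*(1/34890) = 39657*(1/34890) = 13219/11630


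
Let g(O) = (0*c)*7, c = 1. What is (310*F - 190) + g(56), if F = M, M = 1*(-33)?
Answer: -10420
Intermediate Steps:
g(O) = 0 (g(O) = (0*1)*7 = 0*7 = 0)
M = -33
F = -33
(310*F - 190) + g(56) = (310*(-33) - 190) + 0 = (-10230 - 190) + 0 = -10420 + 0 = -10420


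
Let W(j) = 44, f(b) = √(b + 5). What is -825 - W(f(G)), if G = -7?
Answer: -869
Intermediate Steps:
f(b) = √(5 + b)
-825 - W(f(G)) = -825 - 1*44 = -825 - 44 = -869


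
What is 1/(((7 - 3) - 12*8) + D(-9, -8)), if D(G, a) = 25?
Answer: -1/67 ≈ -0.014925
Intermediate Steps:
1/(((7 - 3) - 12*8) + D(-9, -8)) = 1/(((7 - 3) - 12*8) + 25) = 1/((4 - 96) + 25) = 1/(-92 + 25) = 1/(-67) = -1/67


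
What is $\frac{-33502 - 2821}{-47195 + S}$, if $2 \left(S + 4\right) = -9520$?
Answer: $\frac{36323}{51959} \approx 0.69907$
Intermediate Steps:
$S = -4764$ ($S = -4 + \frac{1}{2} \left(-9520\right) = -4 - 4760 = -4764$)
$\frac{-33502 - 2821}{-47195 + S} = \frac{-33502 - 2821}{-47195 - 4764} = - \frac{36323}{-51959} = \left(-36323\right) \left(- \frac{1}{51959}\right) = \frac{36323}{51959}$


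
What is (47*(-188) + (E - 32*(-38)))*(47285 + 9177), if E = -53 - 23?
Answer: -434531552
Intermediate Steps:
E = -76
(47*(-188) + (E - 32*(-38)))*(47285 + 9177) = (47*(-188) + (-76 - 32*(-38)))*(47285 + 9177) = (-8836 + (-76 + 1216))*56462 = (-8836 + 1140)*56462 = -7696*56462 = -434531552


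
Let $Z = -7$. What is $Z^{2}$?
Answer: $49$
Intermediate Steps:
$Z^{2} = \left(-7\right)^{2} = 49$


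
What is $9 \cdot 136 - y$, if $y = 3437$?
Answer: $-2213$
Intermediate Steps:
$9 \cdot 136 - y = 9 \cdot 136 - 3437 = 1224 - 3437 = -2213$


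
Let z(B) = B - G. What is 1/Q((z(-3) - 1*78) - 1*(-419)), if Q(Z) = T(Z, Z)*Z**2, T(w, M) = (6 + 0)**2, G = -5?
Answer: 1/4235364 ≈ 2.3611e-7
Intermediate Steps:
T(w, M) = 36 (T(w, M) = 6**2 = 36)
z(B) = 5 + B (z(B) = B - 1*(-5) = B + 5 = 5 + B)
Q(Z) = 36*Z**2
1/Q((z(-3) - 1*78) - 1*(-419)) = 1/(36*(((5 - 3) - 1*78) - 1*(-419))**2) = 1/(36*((2 - 78) + 419)**2) = 1/(36*(-76 + 419)**2) = 1/(36*343**2) = 1/(36*117649) = 1/4235364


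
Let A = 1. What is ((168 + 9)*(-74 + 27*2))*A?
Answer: -3540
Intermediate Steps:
((168 + 9)*(-74 + 27*2))*A = ((168 + 9)*(-74 + 27*2))*1 = (177*(-74 + 54))*1 = (177*(-20))*1 = -3540*1 = -3540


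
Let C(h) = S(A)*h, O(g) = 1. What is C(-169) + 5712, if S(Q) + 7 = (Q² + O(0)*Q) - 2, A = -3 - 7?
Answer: -7977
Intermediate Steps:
A = -10
S(Q) = -9 + Q + Q² (S(Q) = -7 + ((Q² + 1*Q) - 2) = -7 + ((Q² + Q) - 2) = -7 + ((Q + Q²) - 2) = -7 + (-2 + Q + Q²) = -9 + Q + Q²)
C(h) = 81*h (C(h) = (-9 - 10 + (-10)²)*h = (-9 - 10 + 100)*h = 81*h)
C(-169) + 5712 = 81*(-169) + 5712 = -13689 + 5712 = -7977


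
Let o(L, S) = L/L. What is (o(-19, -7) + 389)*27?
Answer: 10530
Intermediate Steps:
o(L, S) = 1
(o(-19, -7) + 389)*27 = (1 + 389)*27 = 390*27 = 10530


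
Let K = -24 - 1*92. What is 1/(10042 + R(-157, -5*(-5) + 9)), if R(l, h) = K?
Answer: 1/9926 ≈ 0.00010075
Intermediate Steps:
K = -116 (K = -24 - 92 = -116)
R(l, h) = -116
1/(10042 + R(-157, -5*(-5) + 9)) = 1/(10042 - 116) = 1/9926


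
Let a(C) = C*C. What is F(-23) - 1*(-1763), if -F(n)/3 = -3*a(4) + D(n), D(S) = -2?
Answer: 1913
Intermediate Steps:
a(C) = C**2
F(n) = 150 (F(n) = -3*(-3*4**2 - 2) = -3*(-3*16 - 2) = -3*(-48 - 2) = -3*(-50) = 150)
F(-23) - 1*(-1763) = 150 - 1*(-1763) = 150 + 1763 = 1913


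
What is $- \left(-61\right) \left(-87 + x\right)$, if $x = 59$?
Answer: $-1708$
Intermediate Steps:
$- \left(-61\right) \left(-87 + x\right) = - \left(-61\right) \left(-87 + 59\right) = - \left(-61\right) \left(-28\right) = \left(-1\right) 1708 = -1708$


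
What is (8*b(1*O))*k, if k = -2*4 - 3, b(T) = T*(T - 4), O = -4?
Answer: -2816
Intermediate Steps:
b(T) = T*(-4 + T)
k = -11 (k = -8 - 3 = -11)
(8*b(1*O))*k = (8*((1*(-4))*(-4 + 1*(-4))))*(-11) = (8*(-4*(-4 - 4)))*(-11) = (8*(-4*(-8)))*(-11) = (8*32)*(-11) = 256*(-11) = -2816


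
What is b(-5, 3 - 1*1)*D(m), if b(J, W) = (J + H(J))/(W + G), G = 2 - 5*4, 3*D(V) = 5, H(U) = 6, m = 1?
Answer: -5/48 ≈ -0.10417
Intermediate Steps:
D(V) = 5/3 (D(V) = (⅓)*5 = 5/3)
G = -18 (G = 2 - 20 = -18)
b(J, W) = (6 + J)/(-18 + W) (b(J, W) = (J + 6)/(W - 18) = (6 + J)/(-18 + W))
b(-5, 3 - 1*1)*D(m) = ((6 - 5)/(-18 + (3 - 1*1)))*(5/3) = (1/(-18 + (3 - 1)))*(5/3) = (1/(-18 + 2))*(5/3) = (1/(-16))*(5/3) = -1/16*1*(5/3) = -1/16*5/3 = -5/48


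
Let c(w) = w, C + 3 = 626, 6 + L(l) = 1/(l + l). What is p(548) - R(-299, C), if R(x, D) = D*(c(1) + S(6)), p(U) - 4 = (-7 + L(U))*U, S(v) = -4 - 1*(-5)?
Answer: -16731/2 ≈ -8365.5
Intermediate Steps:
S(v) = 1 (S(v) = -4 + 5 = 1)
L(l) = -6 + 1/(2*l) (L(l) = -6 + 1/(l + l) = -6 + 1/(2*l))
C = 623 (C = -3 + 626 = 623)
p(U) = 4 + U*(-13 + 1/(2*U)) (p(U) = 4 + (-7 + (-6 + 1/(2*U)))*U = 4 + (-13 + 1/(2*U))*U = 4 + U*(-13 + 1/(2*U)))
R(x, D) = 2*D (R(x, D) = D*(1 + 1) = D*2 = 2*D)
p(548) - R(-299, C) = (9/2 - 13*548) - 2*623 = (9/2 - 7124) - 1*1246 = -14239/2 - 1246 = -16731/2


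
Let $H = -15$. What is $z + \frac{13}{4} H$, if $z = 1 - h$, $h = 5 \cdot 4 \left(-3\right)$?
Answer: $\frac{49}{4} \approx 12.25$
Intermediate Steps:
$h = -60$ ($h = 20 \left(-3\right) = -60$)
$z = 61$ ($z = 1 - -60 = 1 + 60 = 61$)
$z + \frac{13}{4} H = 61 + \frac{13}{4} \left(-15\right) = 61 - \frac{195}{4} = \frac{49}{4}$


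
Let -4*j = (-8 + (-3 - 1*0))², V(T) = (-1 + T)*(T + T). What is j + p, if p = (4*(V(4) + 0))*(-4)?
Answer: -1657/4 ≈ -414.25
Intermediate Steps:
V(T) = 2*T*(-1 + T) (V(T) = (-1 + T)*(2*T) = 2*T*(-1 + T))
p = -384 (p = (4*(2*4*(-1 + 4) + 0))*(-4) = (4*(2*4*3 + 0))*(-4) = (4*(24 + 0))*(-4) = (4*24)*(-4) = 96*(-4) = -384)
j = -121/4 (j = -(-8 + (-3 - 1*0))²/4 = -(-8 + (-3 + 0))²/4 = -(-8 - 3)²/4 = -¼*(-11)² = -¼*121 = -121/4 ≈ -30.250)
j + p = -121/4 - 384 = -1657/4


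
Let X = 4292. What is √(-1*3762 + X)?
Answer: √530 ≈ 23.022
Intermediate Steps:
√(-1*3762 + X) = √(-1*3762 + 4292) = √(-3762 + 4292) = √530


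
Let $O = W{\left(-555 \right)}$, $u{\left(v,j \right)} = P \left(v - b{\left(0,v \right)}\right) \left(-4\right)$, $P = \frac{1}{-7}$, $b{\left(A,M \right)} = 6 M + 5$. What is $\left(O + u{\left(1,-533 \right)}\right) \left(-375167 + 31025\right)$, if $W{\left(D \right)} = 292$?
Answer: $- \frac{689660568}{7} \approx -9.8523 \cdot 10^{7}$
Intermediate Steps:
$b{\left(A,M \right)} = 5 + 6 M$
$P = - \frac{1}{7} \approx -0.14286$
$u{\left(v,j \right)} = - \frac{20}{7} - \frac{20 v}{7}$ ($u{\left(v,j \right)} = - \frac{v - \left(5 + 6 v\right)}{7} \left(-4\right) = - \frac{-5 - 5 v}{7} \left(-4\right) = \left(\frac{5}{7} + \frac{5 v}{7}\right) \left(-4\right) = - \frac{20}{7} - \frac{20 v}{7}$)
$O = 292$
$\left(O + u{\left(1,-533 \right)}\right) \left(-375167 + 31025\right) = \left(292 - \frac{40}{7}\right) \left(-375167 + 31025\right) = \left(292 - \frac{40}{7}\right) \left(-344142\right) = \frac{2004}{7} \left(-344142\right) = - \frac{689660568}{7}$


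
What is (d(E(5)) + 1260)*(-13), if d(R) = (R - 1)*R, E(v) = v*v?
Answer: -24180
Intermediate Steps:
E(v) = v**2
d(R) = R*(-1 + R) (d(R) = (-1 + R)*R = R*(-1 + R))
(d(E(5)) + 1260)*(-13) = (5**2*(-1 + 5**2) + 1260)*(-13) = (25*(-1 + 25) + 1260)*(-13) = (25*24 + 1260)*(-13) = (600 + 1260)*(-13) = 1860*(-13) = -24180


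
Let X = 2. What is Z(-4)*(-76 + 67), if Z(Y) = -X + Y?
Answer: 54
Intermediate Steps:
Z(Y) = -2 + Y (Z(Y) = -1*2 + Y = -2 + Y)
Z(-4)*(-76 + 67) = (-2 - 4)*(-76 + 67) = -6*(-9) = 54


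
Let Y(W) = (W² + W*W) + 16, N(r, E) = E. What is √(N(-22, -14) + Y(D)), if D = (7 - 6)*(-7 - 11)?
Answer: 5*√26 ≈ 25.495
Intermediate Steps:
D = -18 (D = 1*(-18) = -18)
Y(W) = 16 + 2*W² (Y(W) = (W² + W²) + 16 = 2*W² + 16 = 16 + 2*W²)
√(N(-22, -14) + Y(D)) = √(-14 + (16 + 2*(-18)²)) = √(-14 + (16 + 2*324)) = √(-14 + (16 + 648)) = √(-14 + 664) = √650 = 5*√26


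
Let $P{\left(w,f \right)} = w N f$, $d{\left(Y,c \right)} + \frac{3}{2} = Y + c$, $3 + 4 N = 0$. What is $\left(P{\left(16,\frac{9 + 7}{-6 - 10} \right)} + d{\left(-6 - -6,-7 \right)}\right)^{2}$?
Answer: $\frac{49}{4} \approx 12.25$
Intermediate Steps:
$N = - \frac{3}{4}$ ($N = - \frac{3}{4} + \frac{1}{4} \cdot 0 = - \frac{3}{4} + 0 = - \frac{3}{4} \approx -0.75$)
$d{\left(Y,c \right)} = - \frac{3}{2} + Y + c$ ($d{\left(Y,c \right)} = - \frac{3}{2} + \left(Y + c\right) = - \frac{3}{2} + Y + c$)
$P{\left(w,f \right)} = - \frac{3 f w}{4}$ ($P{\left(w,f \right)} = w \left(- \frac{3}{4}\right) f = - \frac{3 w}{4} f = - \frac{3 f w}{4}$)
$\left(P{\left(16,\frac{9 + 7}{-6 - 10} \right)} + d{\left(-6 - -6,-7 \right)}\right)^{2} = \left(\left(- \frac{3}{4}\right) \frac{9 + 7}{-6 - 10} \cdot 16 - \frac{17}{2}\right)^{2} = \left(\left(- \frac{3}{4}\right) \frac{16}{-16} \cdot 16 - \frac{17}{2}\right)^{2} = \left(\left(- \frac{3}{4}\right) 16 \left(- \frac{1}{16}\right) 16 - \frac{17}{2}\right)^{2} = \left(\left(- \frac{3}{4}\right) \left(-1\right) 16 - \frac{17}{2}\right)^{2} = \left(12 - \frac{17}{2}\right)^{2} = \left(\frac{7}{2}\right)^{2} = \frac{49}{4}$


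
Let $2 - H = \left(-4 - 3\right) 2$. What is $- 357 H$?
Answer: $-5712$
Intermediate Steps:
$H = 16$ ($H = 2 - \left(-4 - 3\right) 2 = 2 - \left(-7\right) 2 = 2 - -14 = 2 + 14 = 16$)
$- 357 H = \left(-357\right) 16 = -5712$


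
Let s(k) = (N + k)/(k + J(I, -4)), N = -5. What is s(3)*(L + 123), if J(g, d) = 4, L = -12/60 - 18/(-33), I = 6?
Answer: -13568/385 ≈ -35.242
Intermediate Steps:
L = 19/55 (L = -12*1/60 - 18*(-1/33) = -1/5 + 6/11 = 19/55 ≈ 0.34545)
s(k) = (-5 + k)/(4 + k) (s(k) = (-5 + k)/(k + 4) = (-5 + k)/(4 + k))
s(3)*(L + 123) = ((-5 + 3)/(4 + 3))*(19/55 + 123) = (-2/7)*(6784/55) = ((1/7)*(-2))*(6784/55) = -2/7*6784/55 = -13568/385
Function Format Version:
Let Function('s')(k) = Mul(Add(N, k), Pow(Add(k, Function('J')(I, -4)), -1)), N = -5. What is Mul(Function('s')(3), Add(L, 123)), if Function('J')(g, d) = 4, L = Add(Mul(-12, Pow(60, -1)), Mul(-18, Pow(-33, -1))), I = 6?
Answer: Rational(-13568, 385) ≈ -35.242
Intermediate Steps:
L = Rational(19, 55) (L = Add(Mul(-12, Rational(1, 60)), Mul(-18, Rational(-1, 33))) = Add(Rational(-1, 5), Rational(6, 11)) = Rational(19, 55) ≈ 0.34545)
Function('s')(k) = Mul(Pow(Add(4, k), -1), Add(-5, k)) (Function('s')(k) = Mul(Add(-5, k), Pow(Add(k, 4), -1)) = Mul(Add(-5, k), Pow(Add(4, k), -1)) = Mul(Pow(Add(4, k), -1), Add(-5, k)))
Mul(Function('s')(3), Add(L, 123)) = Mul(Mul(Pow(Add(4, 3), -1), Add(-5, 3)), Add(Rational(19, 55), 123)) = Mul(Mul(Pow(7, -1), -2), Rational(6784, 55)) = Mul(Mul(Rational(1, 7), -2), Rational(6784, 55)) = Mul(Rational(-2, 7), Rational(6784, 55)) = Rational(-13568, 385)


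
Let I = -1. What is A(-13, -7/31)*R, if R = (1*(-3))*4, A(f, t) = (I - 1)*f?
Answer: -312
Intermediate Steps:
A(f, t) = -2*f (A(f, t) = (-1 - 1)*f = -2*f)
R = -12 (R = -3*4 = -12)
A(-13, -7/31)*R = -2*(-13)*(-12) = 26*(-12) = -312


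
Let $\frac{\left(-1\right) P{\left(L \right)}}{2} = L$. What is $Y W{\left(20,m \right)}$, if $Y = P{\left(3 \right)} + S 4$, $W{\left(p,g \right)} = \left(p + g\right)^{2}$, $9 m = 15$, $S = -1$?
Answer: $- \frac{42250}{9} \approx -4694.4$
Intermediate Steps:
$P{\left(L \right)} = - 2 L$
$m = \frac{5}{3}$ ($m = \frac{1}{9} \cdot 15 = \frac{5}{3} \approx 1.6667$)
$W{\left(p,g \right)} = \left(g + p\right)^{2}$
$Y = -10$ ($Y = \left(-2\right) 3 - 4 = -6 - 4 = -10$)
$Y W{\left(20,m \right)} = - 10 \left(\frac{5}{3} + 20\right)^{2} = - 10 \left(\frac{65}{3}\right)^{2} = \left(-10\right) \frac{4225}{9} = - \frac{42250}{9}$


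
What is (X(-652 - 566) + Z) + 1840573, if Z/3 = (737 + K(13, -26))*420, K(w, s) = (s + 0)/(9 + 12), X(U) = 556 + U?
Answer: 2766971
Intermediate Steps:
K(w, s) = s/21
Z = 927060 (Z = 3*((737 + (1/21)*(-26))*420) = 3*((737 - 26/21)*420) = 3*((15451/21)*420) = 3*309020 = 927060)
(X(-652 - 566) + Z) + 1840573 = ((556 + (-652 - 566)) + 927060) + 1840573 = ((556 - 1218) + 927060) + 1840573 = (-662 + 927060) + 1840573 = 926398 + 1840573 = 2766971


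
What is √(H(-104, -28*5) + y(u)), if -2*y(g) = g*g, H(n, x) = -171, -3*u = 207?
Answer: 27*I*√14/2 ≈ 50.512*I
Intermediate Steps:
u = -69 (u = -⅓*207 = -69)
y(g) = -g²/2 (y(g) = -g*g/2 = -g²/2)
√(H(-104, -28*5) + y(u)) = √(-171 - ½*(-69)²) = √(-171 - ½*4761) = √(-171 - 4761/2) = √(-5103/2) = 27*I*√14/2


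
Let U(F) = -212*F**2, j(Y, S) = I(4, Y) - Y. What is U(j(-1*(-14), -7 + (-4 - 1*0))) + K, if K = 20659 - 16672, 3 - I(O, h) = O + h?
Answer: -174305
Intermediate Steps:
I(O, h) = 3 - O - h (I(O, h) = 3 - (O + h) = 3 + (-O - h) = 3 - O - h)
j(Y, S) = -1 - 2*Y (j(Y, S) = (3 - 1*4 - Y) - Y = (3 - 4 - Y) - Y = (-1 - Y) - Y = -1 - 2*Y)
K = 3987
U(j(-1*(-14), -7 + (-4 - 1*0))) + K = -212*(-1 - (-2)*(-14))**2 + 3987 = -212*(-1 - 2*14)**2 + 3987 = -212*(-1 - 28)**2 + 3987 = -212*(-29)**2 + 3987 = -212*841 + 3987 = -178292 + 3987 = -174305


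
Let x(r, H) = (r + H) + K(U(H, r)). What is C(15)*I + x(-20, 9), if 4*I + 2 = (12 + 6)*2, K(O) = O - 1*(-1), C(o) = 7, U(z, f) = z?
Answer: 117/2 ≈ 58.500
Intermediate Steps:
K(O) = 1 + O (K(O) = O + 1 = 1 + O)
x(r, H) = 1 + r + 2*H (x(r, H) = (r + H) + (1 + H) = (H + r) + (1 + H) = 1 + r + 2*H)
I = 17/2 (I = -1/2 + ((12 + 6)*2)/4 = -1/2 + (18*2)/4 = -1/2 + (1/4)*36 = -1/2 + 9 = 17/2 ≈ 8.5000)
C(15)*I + x(-20, 9) = 7*(17/2) + (1 - 20 + 2*9) = 119/2 + (1 - 20 + 18) = 119/2 - 1 = 117/2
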